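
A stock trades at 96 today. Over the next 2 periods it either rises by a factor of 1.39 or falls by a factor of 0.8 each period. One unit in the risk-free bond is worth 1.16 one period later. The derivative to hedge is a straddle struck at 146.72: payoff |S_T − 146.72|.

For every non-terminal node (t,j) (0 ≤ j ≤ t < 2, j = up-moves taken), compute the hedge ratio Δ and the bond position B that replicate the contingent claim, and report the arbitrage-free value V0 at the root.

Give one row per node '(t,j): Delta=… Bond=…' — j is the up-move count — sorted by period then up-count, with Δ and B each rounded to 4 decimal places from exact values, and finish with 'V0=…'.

Risk-neutral probability p* = (R−d)/(u−d) = (1.16−0.8)/(1.39−0.8) = 0.6102.
At expiry t=2: V(2,0)=85.2800, V(2,1)=39.9680, V(2,2)=38.7616
(1,0): S=76.8000. Δ = (V_up−V_dn)/(S_up−S_dn) = (39.9680−85.2800)/(106.7520−61.4400) = -1.0000. V = [p*·39.9680 + (1−p*)·85.2800]/1.16 = 49.6828. B = V − Δ·S = 126.4828.
(1,1): S=133.4400. Δ = (V_up−V_dn)/(S_up−S_dn) = (38.7616−39.9680)/(185.4816−106.7520) = -0.0153. V = [p*·38.7616 + (1−p*)·39.9680]/1.16 = 33.8206. B = V − Δ·S = 35.8653.
(0,0): S=96.0000. Δ = (V_up−V_dn)/(S_up−S_dn) = (33.8206−49.6828)/(133.4400−76.8000) = -0.2801. V = [p*·33.8206 + (1−p*)·49.6828]/1.16 = 34.4863. B = V − Δ·S = 61.3714.
The time-0 hedge costs 34.4863, which is the no-arbitrage price.

(0,0): Delta=-0.2801 Bond=61.3714
(1,0): Delta=-1.0000 Bond=126.4828
(1,1): Delta=-0.0153 Bond=35.8653
V0=34.4863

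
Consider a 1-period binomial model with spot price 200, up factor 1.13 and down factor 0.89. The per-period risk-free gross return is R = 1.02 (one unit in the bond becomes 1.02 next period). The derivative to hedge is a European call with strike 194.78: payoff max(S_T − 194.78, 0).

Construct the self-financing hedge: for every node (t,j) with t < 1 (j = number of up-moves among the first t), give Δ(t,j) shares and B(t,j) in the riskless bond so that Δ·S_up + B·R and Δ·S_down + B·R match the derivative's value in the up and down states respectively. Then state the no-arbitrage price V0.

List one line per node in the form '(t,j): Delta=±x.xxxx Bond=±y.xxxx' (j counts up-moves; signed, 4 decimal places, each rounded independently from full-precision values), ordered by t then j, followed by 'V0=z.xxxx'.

Since d<R<u, set p* = (R−d)/(u−d) = 0.5417; price each node as the discounted p*-expectation of its children.
Terminal values V(1,·): V(1,0)=0.0000, V(1,1)=31.2200
Node (0,0) S=200.0000: V=(p*·31.2200+(1−p*)·0.0000)/1.02=16.5792; Δ=(31.2200−0.0000)/(226.0000−178.0000)=0.6504; B=V−Δ·S=-113.5041
Self-financing check: at every node Δ·S+B equals the discounted successor values.

(0,0): Delta=0.6504 Bond=-113.5041
V0=16.5792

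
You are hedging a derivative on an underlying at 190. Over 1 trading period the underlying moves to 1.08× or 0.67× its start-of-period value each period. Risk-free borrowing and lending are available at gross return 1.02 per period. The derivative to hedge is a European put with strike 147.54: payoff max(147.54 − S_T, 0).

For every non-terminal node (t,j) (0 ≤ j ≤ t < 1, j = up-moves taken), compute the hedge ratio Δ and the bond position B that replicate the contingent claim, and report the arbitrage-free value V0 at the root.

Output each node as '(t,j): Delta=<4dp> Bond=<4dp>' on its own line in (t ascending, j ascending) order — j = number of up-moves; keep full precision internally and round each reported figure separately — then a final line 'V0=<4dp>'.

No-arbitrage ⇒ martingale measure with p* = (R−d)/(u−d) = 0.8537.
Payoff layer (t=1): V(1,0)=20.2400, V(1,1)=0.0000
(0,0): S=190.0000. Δ = (V_up−V_dn)/(S_up−S_dn) = (0.0000−20.2400)/(205.2000−127.3000) = -0.2598. V = [p*·0.0000 + (1−p*)·20.2400]/1.02 = 2.9039. B = V − Δ·S = 52.2697.
Root portfolio cost Δ·190+B reproduces V0=2.9039.

(0,0): Delta=-0.2598 Bond=52.2697
V0=2.9039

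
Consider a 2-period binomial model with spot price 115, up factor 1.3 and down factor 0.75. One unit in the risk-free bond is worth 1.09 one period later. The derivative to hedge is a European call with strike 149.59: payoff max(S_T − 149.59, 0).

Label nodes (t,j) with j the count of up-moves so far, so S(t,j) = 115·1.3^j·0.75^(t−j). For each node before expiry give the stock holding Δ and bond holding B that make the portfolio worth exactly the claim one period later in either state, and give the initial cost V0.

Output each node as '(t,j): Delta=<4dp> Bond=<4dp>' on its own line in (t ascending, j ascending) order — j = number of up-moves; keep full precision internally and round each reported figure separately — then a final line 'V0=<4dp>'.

(0,0): Delta=0.4013 Bond=-31.7579
(1,0): Delta=0.0000 Bond=0.0000
(1,1): Delta=0.5444 Bond=-55.9967
V0=14.3969

No-arbitrage ⇒ martingale measure with p* = (R−d)/(u−d) = 0.6182.
Terminal values V(2,·): V(2,0)=0.0000, V(2,1)=0.0000, V(2,2)=44.7600
Node (1,0) S=86.2500: V=(p*·0.0000+(1−p*)·0.0000)/1.09=0.0000; Δ=(0.0000−0.0000)/(112.1250−64.6875)=0.0000; B=V−Δ·S=0.0000
Node (1,1) S=149.5000: V=(p*·44.7600+(1−p*)·0.0000)/1.09=25.3852; Δ=(44.7600−0.0000)/(194.3500−112.1250)=0.5444; B=V−Δ·S=-55.9967
Node (0,0) S=115.0000: V=(p*·25.3852+(1−p*)·0.0000)/1.09=14.3969; Δ=(25.3852−0.0000)/(149.5000−86.2500)=0.4013; B=V−Δ·S=-31.7579
The time-0 hedge costs 14.3969, which is the no-arbitrage price.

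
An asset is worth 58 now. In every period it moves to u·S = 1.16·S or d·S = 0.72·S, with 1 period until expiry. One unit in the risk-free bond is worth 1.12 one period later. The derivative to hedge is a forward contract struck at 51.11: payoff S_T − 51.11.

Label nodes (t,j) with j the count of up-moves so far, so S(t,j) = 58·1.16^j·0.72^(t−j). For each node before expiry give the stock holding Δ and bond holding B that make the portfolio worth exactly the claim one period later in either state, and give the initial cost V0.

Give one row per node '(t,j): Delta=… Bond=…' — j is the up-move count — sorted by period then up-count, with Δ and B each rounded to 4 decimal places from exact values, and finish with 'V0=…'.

(0,0): Delta=1.0000 Bond=-45.6339
V0=12.3661

Under the risk-neutral measure, an up-move has probability p* = (R−d)/(u−d) = 0.9091 and values discount at R = 1.12.
Terminal values V(1,·): V(1,0)=-9.3500, V(1,1)=16.1700
Node (0,0) S=58.0000: V=(p*·16.1700+(1−p*)·-9.3500)/1.12=12.3661; Δ=(16.1700−-9.3500)/(67.2800−41.7600)=1.0000; B=V−Δ·S=-45.6339
The time-0 hedge costs 12.3661, which is the no-arbitrage price.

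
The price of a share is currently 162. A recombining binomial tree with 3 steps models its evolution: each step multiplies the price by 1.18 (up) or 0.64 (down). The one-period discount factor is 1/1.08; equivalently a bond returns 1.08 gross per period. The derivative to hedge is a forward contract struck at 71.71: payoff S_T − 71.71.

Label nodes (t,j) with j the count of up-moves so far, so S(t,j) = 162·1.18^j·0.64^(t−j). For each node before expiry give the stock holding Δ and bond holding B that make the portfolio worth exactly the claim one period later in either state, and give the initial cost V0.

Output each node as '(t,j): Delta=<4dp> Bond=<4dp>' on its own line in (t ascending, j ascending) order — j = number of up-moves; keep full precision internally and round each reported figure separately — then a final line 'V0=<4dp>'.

No-arbitrage ⇒ martingale measure with p* = (R−d)/(u−d) = 0.8148.
Terminal payoffs: V(3,0)=-29.2427, V(3,1)=6.5891, V(3,2)=72.6540, V(3,3)=194.4612
Node (2,0) S=66.3552: V=(p*·6.5891+(1−p*)·-29.2427)/1.08=-0.0429; Δ=(6.5891−-29.2427)/(78.2991−42.4673)=1.0000; B=V−Δ·S=-66.3981
Node (2,1) S=122.3424: V=(p*·72.6540+(1−p*)·6.5891)/1.08=55.9443; Δ=(72.6540−6.5891)/(144.3640−78.2991)=1.0000; B=V−Δ·S=-66.3981
Node (2,2) S=225.5688: V=(p*·194.4612+(1−p*)·72.6540)/1.08=159.1707; Δ=(194.4612−72.6540)/(266.1712−144.3640)=1.0000; B=V−Δ·S=-66.3981
Node (1,0) S=103.6800: V=(p*·55.9443+(1−p*)·-0.0429)/1.08=42.2002; Δ=(55.9443−-0.0429)/(122.3424−66.3552)=1.0000; B=V−Δ·S=-61.4798
Node (1,1) S=191.1600: V=(p*·159.1707+(1−p*)·55.9443)/1.08=129.6802; Δ=(159.1707−55.9443)/(225.5688−122.3424)=1.0000; B=V−Δ·S=-61.4798
Node (0,0) S=162.0000: V=(p*·129.6802+(1−p*)·42.2002)/1.08=105.0743; Δ=(129.6802−42.2002)/(191.1600−103.6800)=1.0000; B=V−Δ·S=-56.9257
Self-financing check: at every node Δ·S+B equals the discounted successor values.

(0,0): Delta=1.0000 Bond=-56.9257
(1,0): Delta=1.0000 Bond=-61.4798
(1,1): Delta=1.0000 Bond=-61.4798
(2,0): Delta=1.0000 Bond=-66.3981
(2,1): Delta=1.0000 Bond=-66.3981
(2,2): Delta=1.0000 Bond=-66.3981
V0=105.0743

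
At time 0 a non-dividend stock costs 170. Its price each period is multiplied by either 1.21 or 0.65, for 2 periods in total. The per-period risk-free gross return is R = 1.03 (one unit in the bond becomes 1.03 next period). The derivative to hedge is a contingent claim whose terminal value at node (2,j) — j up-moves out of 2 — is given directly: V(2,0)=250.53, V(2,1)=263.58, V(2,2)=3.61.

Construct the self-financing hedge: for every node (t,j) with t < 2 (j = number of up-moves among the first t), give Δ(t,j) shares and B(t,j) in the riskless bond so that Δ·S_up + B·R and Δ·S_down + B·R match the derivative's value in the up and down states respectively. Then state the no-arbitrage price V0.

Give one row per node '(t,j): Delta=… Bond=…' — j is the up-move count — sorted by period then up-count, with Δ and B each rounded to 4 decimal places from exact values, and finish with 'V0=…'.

(0,0): Delta=-1.7563 Bond=432.9118
(1,0): Delta=0.2109 Bond=228.5269
(1,1): Delta=-2.2568 Bond=548.8649
V0=134.3446

Under the risk-neutral measure, an up-move has probability p* = (R−d)/(u−d) = 0.6786 and values discount at R = 1.03.
At expiry t=2: V(2,0)=250.5300, V(2,1)=263.5800, V(2,2)=3.6100
Node (1,0) S=110.5000: V=(p*·263.5800+(1−p*)·250.5300)/1.03=251.8304; Δ=(263.5800−250.5300)/(133.7050−71.8250)=0.2109; B=V−Δ·S=228.5269
Node (1,1) S=205.7000: V=(p*·3.6100+(1−p*)·263.5800)/1.03=84.6328; Δ=(3.6100−263.5800)/(248.8970−133.7050)=-2.2568; B=V−Δ·S=548.8649
Node (0,0) S=170.0000: V=(p*·84.6328+(1−p*)·251.8304)/1.03=134.3446; Δ=(84.6328−251.8304)/(205.7000−110.5000)=-1.7563; B=V−Δ·S=432.9118
Root portfolio cost Δ·170+B reproduces V0=134.3446.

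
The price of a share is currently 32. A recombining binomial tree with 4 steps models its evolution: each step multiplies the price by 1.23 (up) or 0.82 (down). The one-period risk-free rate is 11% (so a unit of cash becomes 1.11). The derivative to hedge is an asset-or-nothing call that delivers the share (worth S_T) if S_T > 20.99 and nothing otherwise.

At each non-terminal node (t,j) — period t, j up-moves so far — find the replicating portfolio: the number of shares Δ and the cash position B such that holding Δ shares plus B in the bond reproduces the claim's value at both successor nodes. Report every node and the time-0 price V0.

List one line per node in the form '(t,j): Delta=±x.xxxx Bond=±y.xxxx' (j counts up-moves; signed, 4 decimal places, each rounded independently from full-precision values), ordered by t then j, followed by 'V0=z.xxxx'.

No-arbitrage ⇒ martingale measure with p* = (R−d)/(u−d) = 0.7073.
Payoff layer (t=4): V(4,0)=0.0000, V(4,1)=21.7018, V(4,2)=32.5528, V(4,3)=48.8292, V(4,4)=73.2437
  t=3,j=0: stock 17.6438 → up 21.7018 (V=21.7018), down 14.4679 (V=0.0000). Price 13.8289; hedge Δ=3.0000, bond B=-39.1024.
  t=3,j=1: stock 26.4657 → up 32.5528 (V=32.5528), down 21.7018 (V=21.7018). Price 26.4657; hedge Δ=1.0000, bond B=0.0000.
  t=3,j=2: stock 39.6985 → up 48.8292 (V=48.8292), down 32.5528 (V=32.5528). Price 39.6985; hedge Δ=1.0000, bond B=0.0000.
  t=3,j=3: stock 59.5477 → up 73.2437 (V=73.2437), down 48.8292 (V=48.8292). Price 59.5477; hedge Δ=1.0000, bond B=0.0000.
  t=2,j=0: stock 21.5168 → up 26.4657 (V=26.4657), down 17.6438 (V=13.8289). Price 20.5109; hedge Δ=1.4324, bond B=-10.3105.
  t=2,j=1: stock 32.2752 → up 39.6985 (V=39.6985), down 26.4657 (V=26.4657). Price 32.2752; hedge Δ=1.0000, bond B=0.0000.
  t=2,j=2: stock 48.4128 → up 59.5477 (V=59.5477), down 39.6985 (V=39.6985). Price 48.4128; hedge Δ=1.0000, bond B=0.0000.
  t=1,j=0: stock 26.2400 → up 32.2752 (V=32.2752), down 21.5168 (V=20.5109). Price 25.9748; hedge Δ=1.0935, bond B=-2.7186.
  t=1,j=1: stock 39.3600 → up 48.4128 (V=48.4128), down 32.2752 (V=32.2752). Price 39.3600; hedge Δ=1.0000, bond B=0.0000.
  t=0,j=0: stock 32.0000 → up 39.3600 (V=39.3600), down 26.2400 (V=25.9748). Price 31.9301; hedge Δ=1.0202, bond B=-0.7168.
The time-0 hedge costs 31.9301, which is the no-arbitrage price.

(0,0): Delta=1.0202 Bond=-0.7168
(1,0): Delta=1.0935 Bond=-2.7186
(1,1): Delta=1.0000 Bond=0.0000
(2,0): Delta=1.4324 Bond=-10.3105
(2,1): Delta=1.0000 Bond=0.0000
(2,2): Delta=1.0000 Bond=0.0000
(3,0): Delta=3.0000 Bond=-39.1024
(3,1): Delta=1.0000 Bond=0.0000
(3,2): Delta=1.0000 Bond=0.0000
(3,3): Delta=1.0000 Bond=0.0000
V0=31.9301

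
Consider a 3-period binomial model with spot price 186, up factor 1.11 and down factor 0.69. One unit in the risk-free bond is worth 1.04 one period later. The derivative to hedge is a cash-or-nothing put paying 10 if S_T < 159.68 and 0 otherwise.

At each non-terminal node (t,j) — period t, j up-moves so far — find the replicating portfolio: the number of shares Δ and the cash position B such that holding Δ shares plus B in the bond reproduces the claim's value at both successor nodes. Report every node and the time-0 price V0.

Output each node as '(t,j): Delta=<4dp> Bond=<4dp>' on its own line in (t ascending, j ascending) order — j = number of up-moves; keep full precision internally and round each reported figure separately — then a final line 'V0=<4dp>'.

(0,0): Delta=-0.0822 Bond=19.0323
(1,0): Delta=0.0000 Bond=9.2456
(1,1): Delta=-0.0924 Bond=21.9032
(2,0): Delta=0.0000 Bond=9.6154
(2,1): Delta=0.0000 Bond=9.6154
(2,2): Delta=-0.1039 Bond=25.4121
V0=3.7453

No-arbitrage ⇒ martingale measure with p* = (R−d)/(u−d) = 0.8333.
At expiry t=3: V(3,0)=10.0000, V(3,1)=10.0000, V(3,2)=10.0000, V(3,3)=0.0000
  t=2,j=0: stock 88.5546 → up 98.2956 (V=10.0000), down 61.1027 (V=10.0000). Price 9.6154; hedge Δ=0.0000, bond B=9.6154.
  t=2,j=1: stock 142.4574 → up 158.1277 (V=10.0000), down 98.2956 (V=10.0000). Price 9.6154; hedge Δ=0.0000, bond B=9.6154.
  t=2,j=2: stock 229.1706 → up 254.3794 (V=0.0000), down 158.1277 (V=10.0000). Price 1.6026; hedge Δ=-0.1039, bond B=25.4121.
  t=1,j=0: stock 128.3400 → up 142.4574 (V=9.6154), down 88.5546 (V=9.6154). Price 9.2456; hedge Δ=0.0000, bond B=9.2456.
  t=1,j=1: stock 206.4600 → up 229.1706 (V=1.6026), down 142.4574 (V=9.6154). Price 2.8250; hedge Δ=-0.0924, bond B=21.9032.
  t=0,j=0: stock 186.0000 → up 206.4600 (V=2.8250), down 128.3400 (V=9.2456). Price 3.7453; hedge Δ=-0.0822, bond B=19.0323.
Each (Δ,B) replicates both successor values, so the strategy is self-financing and V0 is arbitrage-free.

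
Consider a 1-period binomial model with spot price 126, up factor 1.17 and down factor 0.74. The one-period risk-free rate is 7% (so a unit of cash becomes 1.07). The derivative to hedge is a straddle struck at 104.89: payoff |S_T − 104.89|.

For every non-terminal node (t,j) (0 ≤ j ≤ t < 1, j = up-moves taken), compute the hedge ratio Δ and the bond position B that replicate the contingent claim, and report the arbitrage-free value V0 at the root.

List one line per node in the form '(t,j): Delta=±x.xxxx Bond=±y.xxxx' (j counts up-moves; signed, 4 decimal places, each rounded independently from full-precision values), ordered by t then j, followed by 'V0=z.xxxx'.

Risk-neutral probability p* = (R−d)/(u−d) = (1.07−0.74)/(1.17−0.74) = 0.7674.
Terminal values V(1,·): V(1,0)=11.6500, V(1,1)=42.5300
(0,0): S=126.0000. Δ = (V_up−V_dn)/(S_up−S_dn) = (42.5300−11.6500)/(147.4200−93.2400) = 0.5700. V = [p*·42.5300 + (1−p*)·11.6500]/1.07 = 33.0361. B = V − Δ·S = -38.7779.
Root portfolio cost Δ·126+B reproduces V0=33.0361.

(0,0): Delta=0.5700 Bond=-38.7779
V0=33.0361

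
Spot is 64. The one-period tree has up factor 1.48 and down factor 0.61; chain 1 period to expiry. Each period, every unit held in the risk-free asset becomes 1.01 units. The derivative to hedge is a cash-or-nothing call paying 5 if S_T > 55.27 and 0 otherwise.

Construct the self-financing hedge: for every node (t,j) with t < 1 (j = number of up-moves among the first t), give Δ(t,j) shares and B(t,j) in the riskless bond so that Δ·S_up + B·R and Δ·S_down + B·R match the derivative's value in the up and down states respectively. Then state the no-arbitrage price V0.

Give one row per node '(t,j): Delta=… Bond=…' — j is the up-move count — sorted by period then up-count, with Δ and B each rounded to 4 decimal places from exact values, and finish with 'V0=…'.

The replicating-portfolio and risk-neutral prices coincide; use p* = (1.01−0.61)/(1.48−0.61) = 0.4598 for the latter.
Terminal values V(1,·): V(1,0)=0.0000, V(1,1)=5.0000
Node (0,0) S=64.0000: V=(p*·5.0000+(1−p*)·0.0000)/1.01=2.2761; Δ=(5.0000−0.0000)/(94.7200−39.0400)=0.0898; B=V−Δ·S=-3.4710
Root portfolio cost Δ·64+B reproduces V0=2.2761.

(0,0): Delta=0.0898 Bond=-3.4710
V0=2.2761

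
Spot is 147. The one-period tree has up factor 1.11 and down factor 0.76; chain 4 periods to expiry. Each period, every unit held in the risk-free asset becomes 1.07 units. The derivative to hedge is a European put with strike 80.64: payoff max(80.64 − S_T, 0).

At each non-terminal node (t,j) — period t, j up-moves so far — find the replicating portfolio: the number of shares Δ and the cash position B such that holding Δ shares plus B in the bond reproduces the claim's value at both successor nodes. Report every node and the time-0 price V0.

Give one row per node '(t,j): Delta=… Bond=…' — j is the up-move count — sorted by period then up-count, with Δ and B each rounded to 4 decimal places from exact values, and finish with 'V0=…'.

(0,0): Delta=-0.0055 Bond=0.8486
(1,0): Delta=-0.0473 Bond=5.5832
(1,1): Delta=-0.0018 Bond=0.3047
(2,0): Delta=-0.3322 Bond=30.1610
(2,1): Delta=-0.0222 Bond=2.8531
(2,2): Delta=0.0000 Bond=0.0000
(3,0): Delta=-1.0000 Bond=75.3645
(3,1): Delta=-0.2732 Bond=26.7120
(3,2): Delta=0.0000 Bond=0.0000
(3,3): Delta=0.0000 Bond=0.0000
V0=0.0405

No-arbitrage ⇒ martingale measure with p* = (R−d)/(u−d) = 0.8857.
At expiry t=4: V(4,0)=31.5976, V(4,1)=9.0123, V(4,2)=0.0000, V(4,3)=0.0000, V(4,4)=0.0000
  t=3,j=0: stock 64.5295 → up 71.6277 (V=9.0123), down 49.0424 (V=31.5976). Price 10.8350; hedge Δ=-1.0000, bond B=75.3645.
  t=3,j=1: stock 94.2470 → up 104.6142 (V=0.0000), down 71.6277 (V=9.0123). Price 0.9626; hedge Δ=-0.2732, bond B=26.7120.
  t=3,j=2: stock 137.6502 → up 152.7917 (V=0.0000), down 104.6142 (V=0.0000). Price 0.0000; hedge Δ=0.0000, bond B=0.0000.
  t=3,j=3: stock 201.0418 → up 223.1564 (V=0.0000), down 152.7917 (V=0.0000). Price 0.0000; hedge Δ=0.0000, bond B=0.0000.
  t=2,j=0: stock 84.9072 → up 94.2470 (V=0.9626), down 64.5295 (V=10.8350). Price 1.9541; hedge Δ=-0.3322, bond B=30.1610.
  t=2,j=1: stock 124.0092 → up 137.6502 (V=0.0000), down 94.2470 (V=0.9626). Price 0.1028; hedge Δ=-0.0222, bond B=2.8531.
  t=2,j=2: stock 181.1187 → up 201.0418 (V=0.0000), down 137.6502 (V=0.0000). Price 0.0000; hedge Δ=0.0000, bond B=0.0000.
  t=1,j=0: stock 111.7200 → up 124.0092 (V=0.1028), down 84.9072 (V=1.9541). Price 0.2938; hedge Δ=-0.0473, bond B=5.5832.
  t=1,j=1: stock 163.1700 → up 181.1187 (V=0.0000), down 124.0092 (V=0.1028). Price 0.0110; hedge Δ=-0.0018, bond B=0.3047.
  t=0,j=0: stock 147.0000 → up 163.1700 (V=0.0110), down 111.7200 (V=0.2938). Price 0.0405; hedge Δ=-0.0055, bond B=0.8486.
The time-0 hedge costs 0.0405, which is the no-arbitrage price.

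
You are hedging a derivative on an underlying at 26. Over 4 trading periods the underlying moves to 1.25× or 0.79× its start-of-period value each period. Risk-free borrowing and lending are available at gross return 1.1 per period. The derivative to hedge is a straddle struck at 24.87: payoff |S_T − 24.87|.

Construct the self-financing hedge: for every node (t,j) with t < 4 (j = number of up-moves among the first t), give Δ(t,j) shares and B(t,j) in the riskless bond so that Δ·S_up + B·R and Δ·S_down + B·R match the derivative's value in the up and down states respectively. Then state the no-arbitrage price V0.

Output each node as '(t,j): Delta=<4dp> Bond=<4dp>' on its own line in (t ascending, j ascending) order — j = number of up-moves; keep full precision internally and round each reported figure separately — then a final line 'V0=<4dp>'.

Under the risk-neutral measure, an up-move has probability p* = (R−d)/(u−d) = 0.6739 and values discount at R = 1.1.
At expiry t=4: V(4,0)=14.7430, V(4,1)=8.8462, V(4,2)=0.4841, V(4,3)=15.2472, V(4,4)=38.6066
  t=3,j=0: stock 12.8190 → up 16.0238 (V=8.8462), down 10.1270 (V=14.7430). Price 9.7901; hedge Δ=-1.0000, bond B=22.6091.
  t=3,j=1: stock 20.2833 → up 25.3541 (V=0.4841), down 16.0238 (V=8.8462). Price 2.9190; hedge Δ=-0.8962, bond B=21.0976.
  t=3,j=2: stock 32.0938 → up 40.1172 (V=15.2472), down 25.3541 (V=0.4841). Price 9.4847; hedge Δ=1.0000, bond B=-22.6091.
  t=3,j=3: stock 50.7812 → up 63.4766 (V=38.6066), down 40.1172 (V=15.2472). Price 28.1722; hedge Δ=1.0000, bond B=-22.6091.
  t=2,j=0: stock 16.2266 → up 20.2833 (V=2.9190), down 12.8190 (V=9.7901). Price 4.6905; hedge Δ=-0.9205, bond B=19.6277.
  t=2,j=1: stock 25.6750 → up 32.0938 (V=9.4847), down 20.2833 (V=2.9190). Price 6.6761; hedge Δ=0.5559, bond B=-7.5972.
  t=2,j=2: stock 40.6250 → up 50.7812 (V=28.1722), down 32.0938 (V=9.4847). Price 20.0713; hedge Δ=1.0000, bond B=-20.5537.
  t=1,j=0: stock 20.5400 → up 25.6750 (V=6.6761), down 16.2266 (V=4.6905). Price 5.4805; hedge Δ=0.2101, bond B=1.1641.
  t=1,j=1: stock 32.5000 → up 40.6250 (V=20.0713), down 25.6750 (V=6.6761). Price 14.2757; hedge Δ=0.8960, bond B=-14.8443.
  t=0,j=0: stock 26.0000 → up 32.5000 (V=14.2757), down 20.5400 (V=5.4805). Price 10.3707; hedge Δ=0.7354, bond B=-8.7493.
The time-0 hedge costs 10.3707, which is the no-arbitrage price.

(0,0): Delta=0.7354 Bond=-8.7493
(1,0): Delta=0.2101 Bond=1.1641
(1,1): Delta=0.8960 Bond=-14.8443
(2,0): Delta=-0.9205 Bond=19.6277
(2,1): Delta=0.5559 Bond=-7.5972
(2,2): Delta=1.0000 Bond=-20.5537
(3,0): Delta=-1.0000 Bond=22.6091
(3,1): Delta=-0.8962 Bond=21.0976
(3,2): Delta=1.0000 Bond=-22.6091
(3,3): Delta=1.0000 Bond=-22.6091
V0=10.3707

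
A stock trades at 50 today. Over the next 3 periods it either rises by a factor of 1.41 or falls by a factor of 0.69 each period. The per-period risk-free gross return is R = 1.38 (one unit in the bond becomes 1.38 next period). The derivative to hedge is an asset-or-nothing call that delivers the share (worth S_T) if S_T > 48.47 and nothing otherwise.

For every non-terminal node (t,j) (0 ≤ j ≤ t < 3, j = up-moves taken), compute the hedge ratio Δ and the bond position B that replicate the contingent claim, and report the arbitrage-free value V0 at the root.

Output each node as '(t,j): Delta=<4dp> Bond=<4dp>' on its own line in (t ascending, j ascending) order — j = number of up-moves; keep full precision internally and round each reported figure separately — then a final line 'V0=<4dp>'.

(0,0): Delta=1.0387 Bond=-1.9974
(1,0): Delta=1.9175 Bond=-33.0775
(1,1): Delta=1.0200 Bond=-1.4382
(2,0): Delta=0.0000 Bond=0.0000
(2,1): Delta=1.9583 Bond=-47.6316
(2,2): Delta=1.0000 Bond=0.0000
V0=49.9358

The replicating-portfolio and risk-neutral prices coincide; use p* = (1.38−0.69)/(1.41−0.69) = 0.9583 for the latter.
Terminal payoffs: V(3,0)=0.0000, V(3,1)=0.0000, V(3,2)=68.5894, V(3,3)=140.1610
Node (2,0) S=23.8050: V=(p*·0.0000+(1−p*)·0.0000)/1.38=0.0000; Δ=(0.0000−0.0000)/(33.5650−16.4254)=0.0000; B=V−Δ·S=0.0000
Node (2,1) S=48.6450: V=(p*·68.5894+(1−p*)·0.0000)/1.38=47.6316; Δ=(68.5894−0.0000)/(68.5894−33.5650)=1.9583; B=V−Δ·S=-47.6316
Node (2,2) S=99.4050: V=(p*·140.1610+(1−p*)·68.5894)/1.38=99.4050; Δ=(140.1610−68.5894)/(140.1610−68.5894)=1.0000; B=V−Δ·S=0.0000
Node (1,0) S=34.5000: V=(p*·47.6316+(1−p*)·0.0000)/1.38=33.0775; Δ=(47.6316−0.0000)/(48.6450−23.8050)=1.9175; B=V−Δ·S=-33.0775
Node (1,1) S=70.5000: V=(p*·99.4050+(1−p*)·47.6316)/1.38=70.4694; Δ=(99.4050−47.6316)/(99.4050−48.6450)=1.0200; B=V−Δ·S=-1.4382
Node (0,0) S=50.0000: V=(p*·70.4694+(1−p*)·33.0775)/1.38=49.9358; Δ=(70.4694−33.0775)/(70.5000−34.5000)=1.0387; B=V−Δ·S=-1.9974
Self-financing check: at every node Δ·S+B equals the discounted successor values.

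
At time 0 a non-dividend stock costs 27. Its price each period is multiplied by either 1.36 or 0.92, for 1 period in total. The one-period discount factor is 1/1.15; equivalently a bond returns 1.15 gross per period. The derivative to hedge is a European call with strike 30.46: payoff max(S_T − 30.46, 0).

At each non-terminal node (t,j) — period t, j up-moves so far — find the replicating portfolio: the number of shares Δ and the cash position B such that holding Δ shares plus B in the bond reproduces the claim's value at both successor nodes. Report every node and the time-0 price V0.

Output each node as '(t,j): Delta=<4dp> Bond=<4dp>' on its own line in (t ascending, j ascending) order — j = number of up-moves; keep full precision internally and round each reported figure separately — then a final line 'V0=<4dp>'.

(0,0): Delta=0.5269 Bond=-11.3818
V0=2.8455

No-arbitrage ⇒ martingale measure with p* = (R−d)/(u−d) = 0.5227.
Payoff layer (t=1): V(1,0)=0.0000, V(1,1)=6.2600
(0,0): S=27.0000. Δ = (V_up−V_dn)/(S_up−S_dn) = (6.2600−0.0000)/(36.7200−24.8400) = 0.5269. V = [p*·6.2600 + (1−p*)·0.0000]/1.15 = 2.8455. B = V − Δ·S = -11.3818.
The time-0 hedge costs 2.8455, which is the no-arbitrage price.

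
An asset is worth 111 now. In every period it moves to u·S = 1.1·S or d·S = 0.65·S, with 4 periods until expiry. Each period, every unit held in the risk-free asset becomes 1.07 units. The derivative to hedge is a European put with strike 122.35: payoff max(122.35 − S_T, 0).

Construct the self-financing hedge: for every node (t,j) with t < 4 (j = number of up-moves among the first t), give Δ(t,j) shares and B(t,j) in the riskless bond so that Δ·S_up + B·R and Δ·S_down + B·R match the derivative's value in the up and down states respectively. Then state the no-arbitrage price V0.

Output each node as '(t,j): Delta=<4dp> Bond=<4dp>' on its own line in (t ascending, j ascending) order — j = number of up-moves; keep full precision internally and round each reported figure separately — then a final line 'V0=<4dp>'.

Under the risk-neutral measure, an up-move has probability p* = (R−d)/(u−d) = 0.9333 and values discount at R = 1.07.
At expiry t=4: V(4,0)=102.5358, V(4,1)=88.8183, V(4,2)=65.6040, V(4,3)=26.3183, V(4,4)=0.0000
(3,0): S=30.4834. Δ = (V_up−V_dn)/(S_up−S_dn) = (88.8183−102.5358)/(33.5317−19.8142) = -1.0000. V = [p*·88.8183 + (1−p*)·102.5358]/1.07 = 83.8624. B = V − Δ·S = 114.3458.
(3,1): S=51.5873. Δ = (V_up−V_dn)/(S_up−S_dn) = (65.6040−88.8183)/(56.7460−33.5317) = -1.0000. V = [p*·65.6040 + (1−p*)·88.8183]/1.07 = 62.7585. B = V − Δ·S = 114.3458.
(3,2): S=87.3015. Δ = (V_up−V_dn)/(S_up−S_dn) = (26.3183−65.6040)/(96.0317−56.7460) = -1.0000. V = [p*·26.3183 + (1−p*)·65.6040]/1.07 = 27.0443. B = V − Δ·S = 114.3458.
(3,3): S=147.7410. Δ = (V_up−V_dn)/(S_up−S_dn) = (0.0000−26.3183)/(162.5151−96.0317) = -0.3959. V = [p*·0.0000 + (1−p*)·26.3183]/1.07 = 1.6398. B = V − Δ·S = 60.1250.
(2,0): S=46.8975. Δ = (V_up−V_dn)/(S_up−S_dn) = (62.7585−83.8624)/(51.5873−30.4834) = -1.0000. V = [p*·62.7585 + (1−p*)·83.8624]/1.07 = 59.9677. B = V − Δ·S = 106.8652.
(2,1): S=79.3650. Δ = (V_up−V_dn)/(S_up−S_dn) = (27.0443−62.7585)/(87.3015−51.5873) = -1.0000. V = [p*·27.0443 + (1−p*)·62.7585]/1.07 = 27.5002. B = V − Δ·S = 106.8652.
(2,2): S=134.3100. Δ = (V_up−V_dn)/(S_up−S_dn) = (1.6398−27.0443)/(147.7410−87.3015) = -0.4203. V = [p*·1.6398 + (1−p*)·27.0443]/1.07 = 3.1153. B = V − Δ·S = 59.5698.
(1,0): S=72.1500. Δ = (V_up−V_dn)/(S_up−S_dn) = (27.5002−59.9677)/(79.3650−46.8975) = -1.0000. V = [p*·27.5002 + (1−p*)·59.9677]/1.07 = 27.7240. B = V − Δ·S = 99.8740.
(1,1): S=122.1000. Δ = (V_up−V_dn)/(S_up−S_dn) = (3.1153−27.5002)/(134.3100−79.3650) = -0.4438. V = [p*·3.1153 + (1−p*)·27.5002]/1.07 = 4.4308. B = V − Δ·S = 58.6195.
(0,0): S=111.0000. Δ = (V_up−V_dn)/(S_up−S_dn) = (4.4308−27.7240)/(122.1000−72.1500) = -0.4663. V = [p*·4.4308 + (1−p*)·27.7240]/1.07 = 5.5923. B = V − Δ·S = 57.3549.
Check: Δ(0,0)·S0 + B(0,0) = 5.5923 = V0.

(0,0): Delta=-0.4663 Bond=57.3549
(1,0): Delta=-1.0000 Bond=99.8740
(1,1): Delta=-0.4438 Bond=58.6195
(2,0): Delta=-1.0000 Bond=106.8652
(2,1): Delta=-1.0000 Bond=106.8652
(2,2): Delta=-0.4203 Bond=59.5698
(3,0): Delta=-1.0000 Bond=114.3458
(3,1): Delta=-1.0000 Bond=114.3458
(3,2): Delta=-1.0000 Bond=114.3458
(3,3): Delta=-0.3959 Bond=60.1250
V0=5.5923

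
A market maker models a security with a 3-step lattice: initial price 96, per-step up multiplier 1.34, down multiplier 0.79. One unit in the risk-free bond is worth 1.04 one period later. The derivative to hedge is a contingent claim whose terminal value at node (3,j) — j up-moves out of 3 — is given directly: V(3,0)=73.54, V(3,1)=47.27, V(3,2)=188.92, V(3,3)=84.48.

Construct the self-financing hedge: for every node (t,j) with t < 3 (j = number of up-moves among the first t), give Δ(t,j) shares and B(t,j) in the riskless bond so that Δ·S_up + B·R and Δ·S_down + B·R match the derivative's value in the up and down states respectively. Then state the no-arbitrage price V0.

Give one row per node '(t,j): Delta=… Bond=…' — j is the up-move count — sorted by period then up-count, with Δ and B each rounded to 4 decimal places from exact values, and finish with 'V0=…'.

Under the risk-neutral measure, an up-move has probability p* = (R−d)/(u−d) = 0.4545 and values discount at R = 1.04.
At expiry t=3: V(3,0)=73.5400, V(3,1)=47.2700, V(3,2)=188.9200, V(3,3)=84.4800
  t=2,j=0: stock 59.9136 → up 80.2842 (V=47.2700), down 47.3317 (V=73.5400). Price 59.2299; hedge Δ=-0.7972, bond B=106.9935.
  t=2,j=1: stock 101.6256 → up 136.1783 (V=188.9200), down 80.2842 (V=47.2700). Price 107.3619; hedge Δ=2.5343, bond B=-150.1836.
  t=2,j=2: stock 172.3776 → up 230.9860 (V=84.4800), down 136.1783 (V=188.9200). Price 136.0070; hedge Δ=-1.1016, bond B=325.8979.
  t=1,j=0: stock 75.8400 → up 101.6256 (V=107.3619), down 59.9136 (V=59.2299). Price 77.9885; hedge Δ=1.1539, bond B=-9.5242.
  t=1,j=1: stock 128.6400 → up 172.3776 (V=136.0070), down 101.6256 (V=107.3619). Price 115.7523; hedge Δ=0.4049, bond B=63.6703.
  t=0,j=0: stock 96.0000 → up 128.6400 (V=115.7523), down 75.8400 (V=77.9885). Price 91.4941; hedge Δ=0.7152, bond B=22.8327.
Self-financing check: at every node Δ·S+B equals the discounted successor values.

(0,0): Delta=0.7152 Bond=22.8327
(1,0): Delta=1.1539 Bond=-9.5242
(1,1): Delta=0.4049 Bond=63.6703
(2,0): Delta=-0.7972 Bond=106.9935
(2,1): Delta=2.5343 Bond=-150.1836
(2,2): Delta=-1.1016 Bond=325.8979
V0=91.4941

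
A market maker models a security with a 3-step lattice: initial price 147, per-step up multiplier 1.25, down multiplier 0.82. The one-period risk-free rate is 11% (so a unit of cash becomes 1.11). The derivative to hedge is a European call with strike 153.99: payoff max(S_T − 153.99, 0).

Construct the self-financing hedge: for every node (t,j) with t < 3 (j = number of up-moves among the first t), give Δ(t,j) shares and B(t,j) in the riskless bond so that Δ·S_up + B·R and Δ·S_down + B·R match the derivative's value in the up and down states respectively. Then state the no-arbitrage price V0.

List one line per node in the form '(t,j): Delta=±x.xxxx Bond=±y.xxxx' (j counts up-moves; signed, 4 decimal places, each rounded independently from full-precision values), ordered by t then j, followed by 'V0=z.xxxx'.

The replicating-portfolio and risk-neutral prices coincide; use p* = (1.11−0.82)/(1.25−0.82) = 0.6744 for the latter.
Terminal values V(3,·): V(3,0)=0.0000, V(3,1)=0.0000, V(3,2)=34.3537, V(3,3)=133.1194
  t=2,j=0: stock 98.8428 → up 123.5535 (V=0.0000), down 81.0511 (V=0.0000). Price 0.0000; hedge Δ=0.0000, bond B=0.0000.
  t=2,j=1: stock 150.6750 → up 188.3437 (V=34.3537), down 123.5535 (V=0.0000). Price 20.8728; hedge Δ=0.5302, bond B=-59.0196.
  t=2,j=2: stock 229.6875 → up 287.1094 (V=133.1194), down 188.3438 (V=34.3537). Price 90.9578; hedge Δ=1.0000, bond B=-138.7297.
  t=1,j=0: stock 120.5400 → up 150.6750 (V=20.8728), down 98.8428 (V=0.0000). Price 12.6820; hedge Δ=0.4027, bond B=-35.8594.
  t=1,j=1: stock 183.7500 → up 229.6875 (V=90.9578), down 150.6750 (V=20.8728). Price 61.3869; hedge Δ=0.8870, bond B=-101.6014.
  t=0,j=0: stock 147.0000 → up 183.7500 (V=61.3869), down 120.5400 (V=12.6820). Price 41.0175; hedge Δ=0.7705, bond B=-72.2496.
Root portfolio cost Δ·147+B reproduces V0=41.0175.

(0,0): Delta=0.7705 Bond=-72.2496
(1,0): Delta=0.4027 Bond=-35.8594
(1,1): Delta=0.8870 Bond=-101.6014
(2,0): Delta=0.0000 Bond=0.0000
(2,1): Delta=0.5302 Bond=-59.0196
(2,2): Delta=1.0000 Bond=-138.7297
V0=41.0175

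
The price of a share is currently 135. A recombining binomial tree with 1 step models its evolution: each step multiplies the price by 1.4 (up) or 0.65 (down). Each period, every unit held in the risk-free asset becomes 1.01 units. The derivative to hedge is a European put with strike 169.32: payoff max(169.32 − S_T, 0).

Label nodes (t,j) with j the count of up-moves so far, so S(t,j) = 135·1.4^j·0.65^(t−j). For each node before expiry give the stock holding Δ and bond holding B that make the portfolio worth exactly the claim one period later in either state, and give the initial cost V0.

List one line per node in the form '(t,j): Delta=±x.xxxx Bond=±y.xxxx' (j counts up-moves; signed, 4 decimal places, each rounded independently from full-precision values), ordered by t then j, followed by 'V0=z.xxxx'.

(0,0): Delta=-0.8056 Bond=150.7564
V0=41.9964

No-arbitrage ⇒ martingale measure with p* = (R−d)/(u−d) = 0.4800.
Payoff layer (t=1): V(1,0)=81.5700, V(1,1)=0.0000
Node (0,0) S=135.0000: V=(p*·0.0000+(1−p*)·81.5700)/1.01=41.9964; Δ=(0.0000−81.5700)/(189.0000−87.7500)=-0.8056; B=V−Δ·S=150.7564
The time-0 hedge costs 41.9964, which is the no-arbitrage price.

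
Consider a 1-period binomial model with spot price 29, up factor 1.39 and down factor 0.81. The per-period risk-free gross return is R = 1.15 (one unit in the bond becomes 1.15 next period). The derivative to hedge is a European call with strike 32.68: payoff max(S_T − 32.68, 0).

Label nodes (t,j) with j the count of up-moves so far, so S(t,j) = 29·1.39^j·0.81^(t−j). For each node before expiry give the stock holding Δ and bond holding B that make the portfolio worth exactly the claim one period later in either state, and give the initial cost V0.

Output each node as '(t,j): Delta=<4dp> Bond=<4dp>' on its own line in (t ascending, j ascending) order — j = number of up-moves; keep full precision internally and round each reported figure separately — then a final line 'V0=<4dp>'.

(0,0): Delta=0.4536 Bond=-9.2658
V0=3.8894

The replicating-portfolio and risk-neutral prices coincide; use p* = (1.15−0.81)/(1.39−0.81) = 0.5862 for the latter.
At expiry t=1: V(1,0)=0.0000, V(1,1)=7.6300
  t=0,j=0: stock 29.0000 → up 40.3100 (V=7.6300), down 23.4900 (V=0.0000). Price 3.8894; hedge Δ=0.4536, bond B=-9.2658.
Each (Δ,B) replicates both successor values, so the strategy is self-financing and V0 is arbitrage-free.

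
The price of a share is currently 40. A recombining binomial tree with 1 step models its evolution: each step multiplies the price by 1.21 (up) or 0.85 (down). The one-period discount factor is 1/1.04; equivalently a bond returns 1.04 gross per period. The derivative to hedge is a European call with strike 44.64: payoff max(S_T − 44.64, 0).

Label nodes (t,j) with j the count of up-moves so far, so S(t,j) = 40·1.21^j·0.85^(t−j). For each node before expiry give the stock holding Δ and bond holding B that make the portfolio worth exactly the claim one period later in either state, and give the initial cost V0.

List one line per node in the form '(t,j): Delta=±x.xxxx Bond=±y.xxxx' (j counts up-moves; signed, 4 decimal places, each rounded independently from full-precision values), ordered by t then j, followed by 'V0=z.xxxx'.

No-arbitrage ⇒ martingale measure with p* = (R−d)/(u−d) = 0.5278.
Payoff layer (t=1): V(1,0)=0.0000, V(1,1)=3.7600
(0,0): S=40.0000. Δ = (V_up−V_dn)/(S_up−S_dn) = (3.7600−0.0000)/(48.4000−34.0000) = 0.2611. V = [p*·3.7600 + (1−p*)·0.0000]/1.04 = 1.9081. B = V − Δ·S = -8.5363.
Root portfolio cost Δ·40+B reproduces V0=1.9081.

(0,0): Delta=0.2611 Bond=-8.5363
V0=1.9081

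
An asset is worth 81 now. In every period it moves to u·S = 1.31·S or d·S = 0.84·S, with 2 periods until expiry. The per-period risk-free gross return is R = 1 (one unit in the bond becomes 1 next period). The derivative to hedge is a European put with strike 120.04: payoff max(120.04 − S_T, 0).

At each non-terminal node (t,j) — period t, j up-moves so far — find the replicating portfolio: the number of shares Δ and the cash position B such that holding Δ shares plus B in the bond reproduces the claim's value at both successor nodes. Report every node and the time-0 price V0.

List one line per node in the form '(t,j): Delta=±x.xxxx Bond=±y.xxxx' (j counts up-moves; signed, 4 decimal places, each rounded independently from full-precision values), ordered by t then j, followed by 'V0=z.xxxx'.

(0,0): Delta=-0.8304 Bond=108.5019
(1,0): Delta=-1.0000 Bond=120.0400
(1,1): Delta=-0.6197 Bond=86.1467
V0=41.2377

No-arbitrage ⇒ martingale measure with p* = (R−d)/(u−d) = 0.3404.
Terminal values V(2,·): V(2,0)=62.8864, V(2,1)=30.9076, V(2,2)=0.0000
Node (1,0) S=68.0400: V=(p*·30.9076+(1−p*)·62.8864)/1=52.0000; Δ=(30.9076−62.8864)/(89.1324−57.1536)=-1.0000; B=V−Δ·S=120.0400
Node (1,1) S=106.1100: V=(p*·0.0000+(1−p*)·30.9076)/1=20.3859; Δ=(0.0000−30.9076)/(139.0041−89.1324)=-0.6197; B=V−Δ·S=86.1467
Node (0,0) S=81.0000: V=(p*·20.3859+(1−p*)·52.0000)/1=41.2377; Δ=(20.3859−52.0000)/(106.1100−68.0400)=-0.8304; B=V−Δ·S=108.5019
Check: Δ(0,0)·S0 + B(0,0) = 41.2377 = V0.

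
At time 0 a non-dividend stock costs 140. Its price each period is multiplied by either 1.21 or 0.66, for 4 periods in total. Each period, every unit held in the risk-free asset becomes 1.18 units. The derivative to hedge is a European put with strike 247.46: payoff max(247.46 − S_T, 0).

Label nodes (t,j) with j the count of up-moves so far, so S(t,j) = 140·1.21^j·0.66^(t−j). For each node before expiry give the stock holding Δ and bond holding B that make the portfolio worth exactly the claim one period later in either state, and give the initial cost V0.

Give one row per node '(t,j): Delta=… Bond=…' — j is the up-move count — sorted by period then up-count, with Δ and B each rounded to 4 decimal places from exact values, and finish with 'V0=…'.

(0,0): Delta=-0.6483 Bond=100.1005
(1,0): Delta=-1.0000 Bond=150.6118
(1,1): Delta=-0.6373 Bond=116.2439
(2,0): Delta=-1.0000 Bond=177.7219
(2,1): Delta=-1.0000 Bond=177.7219
(2,2): Delta=-0.6259 Bond=134.8282
(3,0): Delta=-1.0000 Bond=209.7119
(3,1): Delta=-1.0000 Bond=209.7119
(3,2): Delta=-1.0000 Bond=209.7119
(3,3): Delta=-0.6141 Bond=156.1772
V0=9.3327

The replicating-portfolio and risk-neutral prices coincide; use p* = (1.18−0.66)/(1.21−0.66) = 0.9455 for the latter.
Terminal values V(4,·): V(4,0)=220.8954, V(4,1)=198.7582, V(4,2)=158.1733, V(4,3)=83.7678, V(4,4)=0.0000
(3,0): S=40.2494. Δ = (V_up−V_dn)/(S_up−S_dn) = (198.7582−220.8954)/(48.7018−26.5646) = -1.0000. V = [p*·198.7582 + (1−p*)·220.8954]/1.18 = 169.4624. B = V − Δ·S = 209.7119.
(3,1): S=73.7906. Δ = (V_up−V_dn)/(S_up−S_dn) = (158.1733−198.7582)/(89.2867−48.7018) = -1.0000. V = [p*·158.1733 + (1−p*)·198.7582]/1.18 = 135.9212. B = V − Δ·S = 209.7119.
(3,2): S=135.2828. Δ = (V_up−V_dn)/(S_up−S_dn) = (83.7678−158.1733)/(163.6922−89.2867) = -1.0000. V = [p*·83.7678 + (1−p*)·158.1733]/1.18 = 74.4290. B = V − Δ·S = 209.7119.
(3,3): S=248.0185. Δ = (V_up−V_dn)/(S_up−S_dn) = (0.0000−83.7678)/(300.1024−163.6922) = -0.6141. V = [p*·0.0000 + (1−p*)·83.7678]/1.18 = 3.8722. B = V − Δ·S = 156.1772.
(2,0): S=60.9840. Δ = (V_up−V_dn)/(S_up−S_dn) = (135.9212−169.4624)/(73.7906−40.2494) = -1.0000. V = [p*·135.9212 + (1−p*)·169.4624]/1.18 = 116.7379. B = V − Δ·S = 177.7219.
(2,1): S=111.8040. Δ = (V_up−V_dn)/(S_up−S_dn) = (74.4290−135.9212)/(135.2828−73.7906) = -1.0000. V = [p*·74.4290 + (1−p*)·135.9212]/1.18 = 65.9179. B = V − Δ·S = 177.7219.
(2,2): S=204.9740. Δ = (V_up−V_dn)/(S_up−S_dn) = (3.8722−74.4290)/(248.0185−135.2828) = -0.6259. V = [p*·3.8722 + (1−p*)·74.4290]/1.18 = 6.5430. B = V − Δ·S = 134.8282.
(1,0): S=92.4000. Δ = (V_up−V_dn)/(S_up−S_dn) = (65.9179−116.7379)/(111.8040−60.9840) = -1.0000. V = [p*·65.9179 + (1−p*)·116.7379]/1.18 = 58.2118. B = V − Δ·S = 150.6118.
(1,1): S=169.4000. Δ = (V_up−V_dn)/(S_up−S_dn) = (6.5430−65.9179)/(204.9740−111.8040) = -0.6373. V = [p*·6.5430 + (1−p*)·65.9179]/1.18 = 8.2895. B = V − Δ·S = 116.2439.
(0,0): S=140.0000. Δ = (V_up−V_dn)/(S_up−S_dn) = (8.2895−58.2118)/(169.4000−92.4000) = -0.6483. V = [p*·8.2895 + (1−p*)·58.2118]/1.18 = 9.3327. B = V − Δ·S = 100.1005.
Root portfolio cost Δ·140+B reproduces V0=9.3327.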